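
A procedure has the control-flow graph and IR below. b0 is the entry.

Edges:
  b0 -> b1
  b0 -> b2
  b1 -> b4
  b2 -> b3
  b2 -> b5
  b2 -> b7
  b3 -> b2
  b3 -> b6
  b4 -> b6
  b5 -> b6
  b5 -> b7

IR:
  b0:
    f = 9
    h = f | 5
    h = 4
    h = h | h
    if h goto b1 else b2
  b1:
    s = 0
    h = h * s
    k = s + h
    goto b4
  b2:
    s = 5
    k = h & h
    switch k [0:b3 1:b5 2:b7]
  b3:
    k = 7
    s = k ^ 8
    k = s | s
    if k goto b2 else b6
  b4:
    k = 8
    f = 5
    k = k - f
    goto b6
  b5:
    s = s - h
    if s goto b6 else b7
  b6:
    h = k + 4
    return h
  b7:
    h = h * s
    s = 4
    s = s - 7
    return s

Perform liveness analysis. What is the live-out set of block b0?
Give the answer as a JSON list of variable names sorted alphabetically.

Answer: ["h"]

Derivation:
def/use:
  b0: def={f,h} ue=∅
  b1: def={h,k,s} ue={h}
  b2: def={k,s} ue={h}
  b3: def={k,s} ue=∅
  b4: def={f,k} ue=∅
  b5: def={s} ue={h,s}
  b6: def={h} ue={k}
  b7: def={h,s} ue={h,s}

Liveness:
  b0: in=∅ out={h}
  b1: in={h} out=∅
  b2: in={h} out={h,k,s}
  b3: in={h} out={h,k}
  b4: in=∅ out={k}
  b5: in={h,k,s} out={h,k,s}
  b6: in={k} out=∅
  b7: in={h,s} out=∅

live-out(b0) = ["h"]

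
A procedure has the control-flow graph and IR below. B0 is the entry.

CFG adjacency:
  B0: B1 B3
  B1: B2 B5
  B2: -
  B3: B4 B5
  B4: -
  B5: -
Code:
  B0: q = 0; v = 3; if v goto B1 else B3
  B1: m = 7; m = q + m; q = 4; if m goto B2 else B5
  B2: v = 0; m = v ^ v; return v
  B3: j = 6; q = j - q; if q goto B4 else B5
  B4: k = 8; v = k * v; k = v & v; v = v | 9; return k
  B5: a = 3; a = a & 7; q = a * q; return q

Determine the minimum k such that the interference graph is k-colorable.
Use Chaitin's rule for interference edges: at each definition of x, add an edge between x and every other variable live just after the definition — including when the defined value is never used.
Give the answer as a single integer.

Answer: 3

Derivation:
def/use:
  B0: def={q,v} ue=∅
  B1: def={m,q} ue={q}
  B2: def={m,v} ue=∅
  B3: def={j,q} ue={q}
  B4: def={k,v} ue={v}
  B5: def={a,q} ue={q}

Backward fixpoint:
  live B0: ∅→{q,v}
  live B1: {q}→{q}
  live B2: ∅→∅
  live B3: {q,v}→{q,v}
  live B4: {v}→∅
  live B5: {q}→∅

Conflict graph:
  a↔{q}
  j↔{q,v}
  k↔{v}
  m↔{q,v}
  q↔{a,j,m,v}
  v↔{j,k,m,q}

Colouring:
  lower bound: {j,q,v} mutually conflict ⇒ χ ≥ 3
  assign a→c1 j→c2 k→c0 m→c2 q→c0 v→c1 — no edge inside a register ⇒ χ ≤ 3
  χ = 3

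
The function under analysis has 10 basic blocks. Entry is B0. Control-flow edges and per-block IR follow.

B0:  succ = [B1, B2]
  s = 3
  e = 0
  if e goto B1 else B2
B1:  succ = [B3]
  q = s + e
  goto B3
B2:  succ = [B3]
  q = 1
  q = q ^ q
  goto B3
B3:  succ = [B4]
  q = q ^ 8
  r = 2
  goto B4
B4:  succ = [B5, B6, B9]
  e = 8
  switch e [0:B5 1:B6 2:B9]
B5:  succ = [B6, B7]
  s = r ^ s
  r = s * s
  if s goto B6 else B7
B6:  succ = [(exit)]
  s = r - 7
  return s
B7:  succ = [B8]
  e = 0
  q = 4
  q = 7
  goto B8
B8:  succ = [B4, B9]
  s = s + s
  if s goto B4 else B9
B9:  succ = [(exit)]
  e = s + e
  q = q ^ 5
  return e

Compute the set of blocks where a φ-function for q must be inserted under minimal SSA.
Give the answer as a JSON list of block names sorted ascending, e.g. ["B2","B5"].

idom tree: B1←B0 B2←B0 B3←B0 B4←B3 B5←B4 B6←B4 B7←B5 B8←B7 B9←B4
Dom∩ at merges:
  B3: preds {B1,B2}: {B0,B1} ∩ {B0,B2} = {B0}; idom=B0
  B4: preds {B3,B8}: {B0,B3} ∩ {B0,B3,B4,B5,B7,B8} = {B0,B3}; idom=B3
  B6: preds {B4,B5}: {B0,B3,B4} ∩ {B0,B3,B4,B5} = {B0,B3,B4}; idom=B4
  B9: preds {B4,B8}: {B0,B3,B4} ∩ {B0,B3,B4,B5,B7,B8} = {B0,B3,B4}; idom=B4

DF walk-up:
  B3←B1: walk B1 to B0
  B3←B2: walk B2 to B0
  B4←B3: walk · to B3
  B4←B8: walk B8→B7→B5→B4 to B3
  B6←B4: walk · to B4
  B6←B5: walk B5 to B4
  B9←B4: walk · to B4
  B9←B8: walk B8→B7→B5 to B4
  B0: DF=∅
  B1: DF={B3}
  B2: DF={B3}
  B3: DF=∅
  B4: DF={B4}
  B5: DF={B4,B6,B9}
  B6: DF=∅
  B7: DF={B4,B9}
  B8: DF={B4,B9}
  B9: DF=∅

φ for q: defs {B1,B2,B3,B7,B9}
  DF⁺ = {B3,B4,B9}

Answer: ["B3", "B4", "B9"]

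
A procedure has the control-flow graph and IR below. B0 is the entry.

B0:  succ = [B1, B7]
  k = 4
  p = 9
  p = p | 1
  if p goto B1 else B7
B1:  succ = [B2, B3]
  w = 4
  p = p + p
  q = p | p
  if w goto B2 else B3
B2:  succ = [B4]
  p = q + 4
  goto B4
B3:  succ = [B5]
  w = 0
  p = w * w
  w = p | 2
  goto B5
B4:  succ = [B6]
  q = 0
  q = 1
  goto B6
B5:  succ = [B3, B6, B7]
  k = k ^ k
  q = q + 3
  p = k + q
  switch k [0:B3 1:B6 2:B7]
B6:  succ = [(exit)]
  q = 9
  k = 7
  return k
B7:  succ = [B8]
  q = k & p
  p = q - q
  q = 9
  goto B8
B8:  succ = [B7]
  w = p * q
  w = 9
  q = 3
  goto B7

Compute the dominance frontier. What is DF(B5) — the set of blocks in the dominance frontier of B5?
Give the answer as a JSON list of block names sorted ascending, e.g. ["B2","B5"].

Answer: ["B3", "B6", "B7"]

Derivation:
idom tree: B1←B0 B2←B1 B3←B1 B4←B2 B5←B3 B6←B1 B7←B0 B8←B7
Dom at joins:
  B3: preds {B1,B5}: {B0,B1} ∩ {B0,B1,B3,B5} = {B0,B1}; idom=B1
  B6: preds {B4,B5}: {B0,B1,B2,B4} ∩ {B0,B1,B3,B5} = {B0,B1}; idom=B1
  B7: preds {B0,B5,B8}: {B0} ∩ {B0,B1,B3,B5} ∩ {B0,B7,B8} = {B0}; idom=B0

DF walk-up:
  join B3 pred B1: · stop@B1
  join B3 pred B5: B5→B3 stop@B1
  join B6 pred B4: B4→B2 stop@B1
  join B6 pred B5: B5→B3 stop@B1
  join B7 pred B0: · stop@B0
  join B7 pred B5: B5→B3→B1 stop@B0
  join B7 pred B8: B8→B7 stop@B0
  B0 → ∅
  B1 → {B7}
  B2 → {B6}
  B3 → {B3,B6,B7}
  B4 → {B6}
  B5 → {B3,B6,B7}
  B6 → ∅
  B7 → {B7}
  B8 → {B7}

DF(B5) = ["B3", "B6", "B7"]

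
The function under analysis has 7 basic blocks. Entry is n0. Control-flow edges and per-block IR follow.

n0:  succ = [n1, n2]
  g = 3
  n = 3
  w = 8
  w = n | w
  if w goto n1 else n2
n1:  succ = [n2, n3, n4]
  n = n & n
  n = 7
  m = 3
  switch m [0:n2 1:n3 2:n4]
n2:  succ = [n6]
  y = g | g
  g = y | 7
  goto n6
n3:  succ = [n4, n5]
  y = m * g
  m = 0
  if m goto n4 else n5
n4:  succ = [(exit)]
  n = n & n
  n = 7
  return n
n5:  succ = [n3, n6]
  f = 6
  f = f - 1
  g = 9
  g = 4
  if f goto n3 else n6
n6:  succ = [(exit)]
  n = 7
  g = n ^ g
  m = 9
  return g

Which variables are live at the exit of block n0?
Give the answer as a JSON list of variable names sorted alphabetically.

Block summaries:
  n0: def={g,n,w} ue=∅
  n1: def={m,n} ue={n}
  n2: def={g,y} ue={g}
  n3: def={m,y} ue={g,m}
  n4: def={n} ue={n}
  n5: def={f,g} ue=∅
  n6: def={g,m,n} ue={g}

Backward fixpoint:
  n0: in=∅ out={g,n}
  n1: in={g,n} out={g,m,n}
  n2: in={g} out={g}
  n3: in={g,m,n} out={m,n}
  n4: in={n} out=∅
  n5: in={m,n} out={g,m,n}
  n6: in={g} out=∅

live-out(n0) = ["g", "n"]

Answer: ["g", "n"]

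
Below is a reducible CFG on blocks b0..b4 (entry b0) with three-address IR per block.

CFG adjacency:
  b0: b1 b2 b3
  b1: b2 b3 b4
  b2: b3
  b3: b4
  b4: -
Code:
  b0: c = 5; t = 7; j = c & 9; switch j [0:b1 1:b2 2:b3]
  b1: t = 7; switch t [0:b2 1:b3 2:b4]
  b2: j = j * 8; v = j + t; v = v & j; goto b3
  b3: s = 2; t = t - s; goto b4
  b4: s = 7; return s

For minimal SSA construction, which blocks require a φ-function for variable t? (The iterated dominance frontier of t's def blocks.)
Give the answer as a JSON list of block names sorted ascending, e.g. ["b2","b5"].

Answer: ["b2", "b3", "b4"]

Analysis:
idom tree: b1←b0 b2←b0 b3←b0 b4←b0
Join-block Dom:
  b2: preds {b0,b1}: {b0} ∩ {b0,b1} = {b0}; idom=b0
  b3: preds {b0,b1,b2}: {b0} ∩ {b0,b1} ∩ {b0,b2} = {b0}; idom=b0
  b4: preds {b1,b3}: {b0,b1} ∩ {b0,b3} = {b0}; idom=b0

DF walk-up:
  join b2 pred b0: · stop@b0
  join b2 pred b1: b1 stop@b0
  join b3 pred b0: · stop@b0
  join b3 pred b1: b1 stop@b0
  join b3 pred b2: b2 stop@b0
  join b4 pred b1: b1 stop@b0
  join b4 pred b3: b3 stop@b0
  b0: DF=∅
  b1: DF={b2,b3,b4}
  b2: DF={b3}
  b3: DF={b4}
  b4: DF=∅

φ for t: defs {b0,b1,b3}
  DF⁺ = {b2,b3,b4}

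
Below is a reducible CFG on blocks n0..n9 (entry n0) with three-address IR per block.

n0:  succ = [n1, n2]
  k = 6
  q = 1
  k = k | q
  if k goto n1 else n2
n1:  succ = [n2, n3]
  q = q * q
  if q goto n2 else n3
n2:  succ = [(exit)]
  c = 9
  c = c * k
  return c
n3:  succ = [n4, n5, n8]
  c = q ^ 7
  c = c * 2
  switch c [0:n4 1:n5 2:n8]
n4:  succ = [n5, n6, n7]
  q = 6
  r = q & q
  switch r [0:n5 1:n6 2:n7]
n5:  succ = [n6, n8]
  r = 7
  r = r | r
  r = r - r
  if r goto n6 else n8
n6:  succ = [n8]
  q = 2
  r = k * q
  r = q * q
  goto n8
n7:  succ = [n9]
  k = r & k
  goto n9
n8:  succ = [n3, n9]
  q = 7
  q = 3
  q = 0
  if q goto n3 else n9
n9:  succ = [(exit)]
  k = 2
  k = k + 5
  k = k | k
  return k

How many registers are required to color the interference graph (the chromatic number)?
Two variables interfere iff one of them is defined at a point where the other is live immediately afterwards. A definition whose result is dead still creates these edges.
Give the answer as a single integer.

Per-block:
  n0 def {k,q} use ∅
  n1 def {q} use {q}
  n2 def {c} use {k}
  n3 def {c} use {q}
  n4 def {q,r} use ∅
  n5 def {r} use ∅
  n6 def {q,r} use {k}
  n7 def {k} use {k,r}
  n8 def {q} use ∅
  n9 def {k} use ∅

Backward fixpoint:
  live n0: ∅→{k,q}
  live n1: {k,q}→{k,q}
  live n2: {k}→∅
  live n3: {k,q}→{k}
  live n4: {k}→{k,r}
  live n5: {k}→{k}
  live n6: {k}→{k}
  live n7: {k,r}→∅
  live n8: {k}→{k,q}
  live n9: ∅→∅

Interference:
  c↔{k}
  k↔{c,q,r}
  q↔{k,r}
  r↔{k,q}

Chromatic number:
  {k,q,r} pairwise interfere (3-clique) ⇒ χ ≥ 3
  assign c→c1 k→c0 q→c1 r→c2 — no edge inside a register ⇒ χ ≤ 3
  χ = 3

Answer: 3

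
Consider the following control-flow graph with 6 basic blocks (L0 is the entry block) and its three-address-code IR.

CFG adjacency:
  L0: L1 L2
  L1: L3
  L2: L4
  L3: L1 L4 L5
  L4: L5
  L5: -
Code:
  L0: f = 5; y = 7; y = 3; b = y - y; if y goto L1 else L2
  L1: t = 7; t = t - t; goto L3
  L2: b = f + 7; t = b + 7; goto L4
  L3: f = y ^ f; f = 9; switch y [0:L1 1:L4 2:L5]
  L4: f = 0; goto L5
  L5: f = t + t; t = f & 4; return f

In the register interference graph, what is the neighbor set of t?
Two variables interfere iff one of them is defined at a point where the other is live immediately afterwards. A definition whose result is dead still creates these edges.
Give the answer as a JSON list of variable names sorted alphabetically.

Answer: ["f", "y"]

Derivation:
def/use:
  L0: {b,f,y} / ∅
  L1: {t} / ∅
  L2: {b,t} / {f}
  L3: {f} / {f,y}
  L4: {f} / ∅
  L5: {f,t} / {t}

Backward fixpoint:
  L0: in=∅ out={f,y}
  L1: in={f,y} out={f,t,y}
  L2: in={f} out={t}
  L3: in={f,t,y} out={f,t,y}
  L4: in={t} out={t}
  L5: in={t} out=∅

Conflict graph:
  b↔{f,y}
  f↔{b,t,y}
  t↔{f,y}
  y↔{b,f,t}

N(t) = ["f", "y"]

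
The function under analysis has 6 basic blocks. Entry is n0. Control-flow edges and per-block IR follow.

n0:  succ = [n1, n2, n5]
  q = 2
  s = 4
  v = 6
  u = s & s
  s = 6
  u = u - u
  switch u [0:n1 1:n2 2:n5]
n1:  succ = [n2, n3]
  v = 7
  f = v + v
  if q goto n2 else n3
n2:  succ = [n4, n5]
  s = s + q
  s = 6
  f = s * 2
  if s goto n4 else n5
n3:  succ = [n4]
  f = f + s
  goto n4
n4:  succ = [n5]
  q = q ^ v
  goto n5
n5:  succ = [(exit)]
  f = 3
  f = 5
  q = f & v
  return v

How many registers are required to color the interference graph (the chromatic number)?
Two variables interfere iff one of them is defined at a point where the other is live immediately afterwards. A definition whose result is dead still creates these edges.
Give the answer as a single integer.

Block summaries:
  n0 def {q,s,u,v} use ∅
  n1 def {f,v} use {q}
  n2 def {f,s} use {q,s}
  n3 def {f} use {f,s}
  n4 def {q} use {q,v}
  n5 def {f,q} use {v}

Live sets:
  n0: in=∅ out={q,s,v}
  n1: in={q,s} out={f,q,s,v}
  n2: in={q,s,v} out={q,v}
  n3: in={f,q,s,v} out={q,v}
  n4: in={q,v} out={v}
  n5: in={v} out=∅

Interference:
  f: {q,s,v}
  q: {f,s,u,v}
  s: {f,q,u,v}
  u: {q,s,v}
  v: {f,q,s,u}

Colouring:
  lower bound: {f,q,s,v} mutually conflict ⇒ χ ≥ 4
  4-colouring: c0={q}  c1={s}  c2={v}  c3={f,u}
  χ = 4

Answer: 4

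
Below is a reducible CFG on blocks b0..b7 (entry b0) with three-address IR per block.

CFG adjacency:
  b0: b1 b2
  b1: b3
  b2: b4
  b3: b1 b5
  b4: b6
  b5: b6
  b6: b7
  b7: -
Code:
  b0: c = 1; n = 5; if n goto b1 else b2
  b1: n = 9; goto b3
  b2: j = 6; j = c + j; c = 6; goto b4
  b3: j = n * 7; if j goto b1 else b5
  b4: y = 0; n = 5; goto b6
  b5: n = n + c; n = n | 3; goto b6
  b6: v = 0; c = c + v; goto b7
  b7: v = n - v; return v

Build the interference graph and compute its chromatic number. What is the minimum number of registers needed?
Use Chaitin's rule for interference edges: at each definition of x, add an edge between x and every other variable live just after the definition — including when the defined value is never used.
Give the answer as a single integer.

Answer: 3

Derivation:
Block summaries:
  b0: {c,n} / ∅
  b1: {n} / ∅
  b2: {c,j} / {c}
  b3: {j} / {n}
  b4: {n,y} / ∅
  b5: {n} / {c,n}
  b6: {c,v} / {c}
  b7: {v} / {n,v}

Backward fixpoint:
  b0 li=∅ lo={c}
  b1 li={c} lo={c,n}
  b2 li={c} lo={c}
  b3 li={c,n} lo={c,n}
  b4 li={c} lo={c,n}
  b5 li={c,n} lo={c,n}
  b6 li={c,n} lo={n,v}
  b7 li={n,v} lo=∅

Interfere edges:
  c — {j,n,v,y}
  j — {c,n}
  n — {c,j,v}
  v — {c,n}
  y — {c}

Registers:
  {c,j,n} pairwise interfere (3-clique) ⇒ χ ≥ 3
  assign c→r0 j→r2 n→r1 v→r2 y→r1 — no edge inside a register ⇒ χ ≤ 3
  χ = 3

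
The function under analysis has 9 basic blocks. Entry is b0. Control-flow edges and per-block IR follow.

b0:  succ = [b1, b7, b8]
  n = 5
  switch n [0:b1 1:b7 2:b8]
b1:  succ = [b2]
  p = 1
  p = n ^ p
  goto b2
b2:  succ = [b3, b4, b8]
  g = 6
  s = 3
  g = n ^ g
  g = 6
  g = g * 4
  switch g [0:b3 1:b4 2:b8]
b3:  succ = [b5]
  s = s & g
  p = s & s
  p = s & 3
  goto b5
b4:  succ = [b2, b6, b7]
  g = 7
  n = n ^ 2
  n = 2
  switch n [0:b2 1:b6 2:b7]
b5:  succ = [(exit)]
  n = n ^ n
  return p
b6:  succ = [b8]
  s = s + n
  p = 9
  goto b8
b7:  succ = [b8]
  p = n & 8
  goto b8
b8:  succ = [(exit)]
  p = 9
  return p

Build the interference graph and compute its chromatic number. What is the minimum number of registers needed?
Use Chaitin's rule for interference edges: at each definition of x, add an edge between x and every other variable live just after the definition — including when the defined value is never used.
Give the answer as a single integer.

Answer: 3

Derivation:
def/use:
  b0 def {n} use ∅
  b1 def {p} use {n}
  b2 def {g,s} use {n}
  b3 def {p,s} use {g,s}
  b4 def {g,n} use {n}
  b5 def {n} use {n,p}
  b6 def {p,s} use {n,s}
  b7 def {p} use {n}
  b8 def {p} use ∅

Live sets:
  b0 li=∅ lo={n}
  b1 li={n} lo={n}
  b2 li={n} lo={g,n,s}
  b3 li={g,n,s} lo={n,p}
  b4 li={n,s} lo={n,s}
  b5 li={n,p} lo=∅
  b6 li={n,s} lo=∅
  b7 li={n} lo=∅
  b8 li=∅ lo=∅

Interfere edges:
  g — {n,s}
  n — {g,p,s}
  p — {n,s}
  s — {g,n,p}

Chromatic number:
  {g,n,s} pairwise interfere (3-clique) ⇒ χ ≥ 3
  assign g→c2 n→c0 p→c2 s→c1 — no edge inside a register ⇒ χ ≤ 3
  χ = 3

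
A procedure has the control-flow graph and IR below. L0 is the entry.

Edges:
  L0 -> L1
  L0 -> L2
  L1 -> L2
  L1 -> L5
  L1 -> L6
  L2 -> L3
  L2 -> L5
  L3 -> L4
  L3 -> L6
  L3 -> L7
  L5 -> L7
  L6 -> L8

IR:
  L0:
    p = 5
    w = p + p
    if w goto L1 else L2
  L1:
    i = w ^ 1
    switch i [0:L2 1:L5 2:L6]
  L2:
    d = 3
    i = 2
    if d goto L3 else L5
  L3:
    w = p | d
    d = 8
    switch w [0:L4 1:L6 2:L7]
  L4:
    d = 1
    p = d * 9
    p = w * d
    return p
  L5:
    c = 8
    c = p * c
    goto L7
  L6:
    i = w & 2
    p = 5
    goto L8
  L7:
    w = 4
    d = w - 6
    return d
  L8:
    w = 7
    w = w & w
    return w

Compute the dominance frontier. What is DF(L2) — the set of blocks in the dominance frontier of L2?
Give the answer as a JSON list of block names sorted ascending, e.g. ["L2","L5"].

Answer: ["L5", "L6", "L7"]

Working:
idom tree: L1←L0 L2←L0 L3←L2 L4←L3 L5←L0 L6←L0 L7←L0 L8←L6
Join-block Dom:
  L2: preds {L0,L1}: {L0} ∩ {L0,L1} = {L0}; idom=L0
  L5: preds {L1,L2}: {L0,L1} ∩ {L0,L2} = {L0}; idom=L0
  L6: preds {L1,L3}: {L0,L1} ∩ {L0,L2,L3} = {L0}; idom=L0
  L7: preds {L3,L5}: {L0,L2,L3} ∩ {L0,L5} = {L0}; idom=L0

DF walk-up:
  join L2 pred L0: · stop@L0
  join L2 pred L1: L1 stop@L0
  join L5 pred L1: L1 stop@L0
  join L5 pred L2: L2 stop@L0
  join L6 pred L1: L1 stop@L0
  join L6 pred L3: L3→L2 stop@L0
  join L7 pred L3: L3→L2 stop@L0
  join L7 pred L5: L5 stop@L0
  DF(L0)=∅
  DF(L1)={L2,L5,L6}
  DF(L2)={L5,L6,L7}
  DF(L3)={L6,L7}
  DF(L4)=∅
  DF(L5)={L7}
  DF(L6)=∅
  DF(L7)=∅
  DF(L8)=∅

DF(L2) = ["L5", "L6", "L7"]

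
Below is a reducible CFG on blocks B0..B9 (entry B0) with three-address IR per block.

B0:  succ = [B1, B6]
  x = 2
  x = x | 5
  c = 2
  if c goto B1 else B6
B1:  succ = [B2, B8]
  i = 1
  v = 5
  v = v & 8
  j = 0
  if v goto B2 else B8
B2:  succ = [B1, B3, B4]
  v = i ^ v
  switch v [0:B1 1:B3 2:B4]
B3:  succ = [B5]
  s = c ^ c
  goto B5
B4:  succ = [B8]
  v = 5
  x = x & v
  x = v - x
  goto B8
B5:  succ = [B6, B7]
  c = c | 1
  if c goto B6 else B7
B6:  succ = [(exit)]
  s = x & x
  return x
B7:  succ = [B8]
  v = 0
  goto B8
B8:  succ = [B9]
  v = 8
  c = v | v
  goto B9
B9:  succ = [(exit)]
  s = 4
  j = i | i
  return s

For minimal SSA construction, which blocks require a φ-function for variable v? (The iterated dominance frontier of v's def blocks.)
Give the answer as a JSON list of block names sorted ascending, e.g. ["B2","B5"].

idom tree: B1←B0 B2←B1 B3←B2 B4←B2 B5←B3 B6←B0 B7←B5 B8←B1 B9←B8
Join-block Dom:
  B1: preds {B0,B2}: {B0} ∩ {B0,B1,B2} = {B0}; idom=B0
  B6: preds {B0,B5}: {B0} ∩ {B0,B1,B2,B3,B5} = {B0}; idom=B0
  B8: preds {B1,B4,B7}: {B0,B1} ∩ {B0,B1,B2,B4} ∩ {B0,B1,B2,B3,B5,B7} = {B0,B1}; idom=B1

DF derivation:
  B1←B0: walk · to B0
  B1←B2: walk B2→B1 to B0
  B6←B0: walk · to B0
  B6←B5: walk B5→B3→B2→B1 to B0
  B8←B1: walk · to B1
  B8←B4: walk B4→B2 to B1
  B8←B7: walk B7→B5→B3→B2 to B1
  B0: DF=∅
  B1: DF={B1,B6}
  B2: DF={B1,B6,B8}
  B3: DF={B6,B8}
  B4: DF={B8}
  B5: DF={B6,B8}
  B6: DF=∅
  B7: DF={B8}
  B8: DF=∅
  B9: DF=∅

φ for v: defs {B1,B2,B4,B7,B8}
  DF⁺ = {B1,B6,B8}

Answer: ["B1", "B6", "B8"]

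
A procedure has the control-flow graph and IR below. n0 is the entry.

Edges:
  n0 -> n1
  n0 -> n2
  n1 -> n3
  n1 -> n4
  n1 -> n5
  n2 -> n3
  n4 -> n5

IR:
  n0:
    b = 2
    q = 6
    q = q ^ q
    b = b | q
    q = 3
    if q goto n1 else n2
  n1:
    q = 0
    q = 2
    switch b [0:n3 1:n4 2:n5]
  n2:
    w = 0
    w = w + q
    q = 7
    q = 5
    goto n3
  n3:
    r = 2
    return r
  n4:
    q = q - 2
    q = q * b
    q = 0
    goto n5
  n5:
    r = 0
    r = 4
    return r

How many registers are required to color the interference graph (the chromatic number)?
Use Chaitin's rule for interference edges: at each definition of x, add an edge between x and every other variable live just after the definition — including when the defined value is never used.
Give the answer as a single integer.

Answer: 2

Analysis:
def/use:
  n0: {b,q} / ∅
  n1: {q} / {b}
  n2: {q,w} / {q}
  n3: {r} / ∅
  n4: {q} / {b,q}
  n5: {r} / ∅

Backward fixpoint:
  live n0: ∅→{b,q}
  live n1: {b}→{b,q}
  live n2: {q}→∅
  live n3: ∅→∅
  live n4: {b,q}→∅
  live n5: ∅→∅

Interference:
  b: {q}
  q: {b,w}
  r: ∅
  w: {q}

Registers:
  {b,q} pairwise interfere (2-clique) ⇒ χ ≥ 2
  assign b→c1 q→c0 r→c0 w→c1 — no edge inside a register ⇒ χ ≤ 2
  χ = 2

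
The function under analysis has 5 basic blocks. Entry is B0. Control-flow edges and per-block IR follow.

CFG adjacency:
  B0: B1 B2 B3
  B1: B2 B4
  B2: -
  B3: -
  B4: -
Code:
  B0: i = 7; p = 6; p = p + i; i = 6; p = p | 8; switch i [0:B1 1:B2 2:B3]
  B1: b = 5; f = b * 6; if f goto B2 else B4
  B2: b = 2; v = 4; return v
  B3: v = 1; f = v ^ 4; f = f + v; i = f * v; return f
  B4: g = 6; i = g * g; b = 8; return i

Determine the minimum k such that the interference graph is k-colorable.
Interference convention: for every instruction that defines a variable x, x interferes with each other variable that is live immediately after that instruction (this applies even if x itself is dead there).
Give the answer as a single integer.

Block summaries:
  B0: {i,p} / ∅
  B1: {b,f} / ∅
  B2: {b,v} / ∅
  B3: {f,i,v} / ∅
  B4: {b,g,i} / ∅

Liveness:
  B0: in=∅ out=∅
  B1: in=∅ out=∅
  B2: in=∅ out=∅
  B3: in=∅ out=∅
  B4: in=∅ out=∅

Conflict graph:
  b↔{i}
  f↔{i,v}
  g↔∅
  i↔{b,f,p}
  p↔{i}
  v↔{f}

Registers:
  clique {b,i} ⇒ need ≥ 2
  assign b→r1 f→r1 g→r0 i→r0 p→r1 v→r0 — no edge inside a register ⇒ χ ≤ 2
  χ = 2

Answer: 2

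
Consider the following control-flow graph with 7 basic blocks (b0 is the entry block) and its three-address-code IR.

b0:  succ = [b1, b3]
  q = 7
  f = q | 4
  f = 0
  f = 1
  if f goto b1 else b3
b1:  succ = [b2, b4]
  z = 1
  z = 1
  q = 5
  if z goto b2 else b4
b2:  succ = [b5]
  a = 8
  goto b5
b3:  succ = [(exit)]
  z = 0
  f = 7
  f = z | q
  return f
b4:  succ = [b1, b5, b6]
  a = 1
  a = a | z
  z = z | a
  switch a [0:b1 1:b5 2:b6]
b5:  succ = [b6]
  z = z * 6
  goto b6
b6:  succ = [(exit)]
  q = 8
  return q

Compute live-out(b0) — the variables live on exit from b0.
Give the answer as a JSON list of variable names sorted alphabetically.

Per-block:
  b0 def {f,q} use ∅
  b1 def {q,z} use ∅
  b2 def {a} use ∅
  b3 def {f,z} use {q}
  b4 def {a,z} use {z}
  b5 def {z} use {z}
  b6 def {q} use ∅

Liveness:
  b0: in=∅ out={q}
  b1: in=∅ out={z}
  b2: in={z} out={z}
  b3: in={q} out=∅
  b4: in={z} out={z}
  b5: in={z} out=∅
  b6: in=∅ out=∅

live-out(b0) = ["q"]

Answer: ["q"]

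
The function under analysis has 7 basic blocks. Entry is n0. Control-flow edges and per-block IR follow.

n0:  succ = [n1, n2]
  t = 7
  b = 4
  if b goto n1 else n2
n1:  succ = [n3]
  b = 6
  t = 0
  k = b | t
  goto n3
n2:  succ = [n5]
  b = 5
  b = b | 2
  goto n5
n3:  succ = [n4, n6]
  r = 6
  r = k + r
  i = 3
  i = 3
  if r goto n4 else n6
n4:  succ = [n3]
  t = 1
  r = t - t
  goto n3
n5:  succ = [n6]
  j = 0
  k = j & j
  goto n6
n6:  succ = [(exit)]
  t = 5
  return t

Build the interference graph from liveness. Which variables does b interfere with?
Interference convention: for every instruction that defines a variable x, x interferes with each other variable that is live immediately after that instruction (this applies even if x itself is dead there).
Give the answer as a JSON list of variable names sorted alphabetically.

def/use:
  n0 def {b,t} use ∅
  n1 def {b,k,t} use ∅
  n2 def {b} use ∅
  n3 def {i,r} use {k}
  n4 def {r,t} use ∅
  n5 def {j,k} use ∅
  n6 def {t} use ∅

Liveness:
  n0 li=∅ lo=∅
  n1 li=∅ lo={k}
  n2 li=∅ lo=∅
  n3 li={k} lo={k}
  n4 li={k} lo={k}
  n5 li=∅ lo=∅
  n6 li=∅ lo=∅

Interfere edges:
  b↔{t}
  i↔{k,r}
  j↔∅
  k↔{i,r,t}
  r↔{i,k}
  t↔{b,k}

N(b) = ["t"]

Answer: ["t"]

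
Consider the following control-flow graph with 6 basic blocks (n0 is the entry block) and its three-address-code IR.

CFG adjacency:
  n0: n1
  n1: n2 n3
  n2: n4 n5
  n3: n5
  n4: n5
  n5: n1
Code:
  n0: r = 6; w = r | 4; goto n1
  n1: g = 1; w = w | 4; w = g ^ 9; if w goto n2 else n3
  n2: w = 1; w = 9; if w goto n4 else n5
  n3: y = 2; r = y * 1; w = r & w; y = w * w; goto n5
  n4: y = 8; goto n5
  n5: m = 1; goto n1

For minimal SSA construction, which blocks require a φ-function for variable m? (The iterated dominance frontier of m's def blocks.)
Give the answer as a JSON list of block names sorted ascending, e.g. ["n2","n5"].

idom tree: n1←n0 n2←n1 n3←n1 n4←n2 n5←n1
Dom∩ at merges:
  n1: preds {n0,n5}: {n0} ∩ {n0,n1,n5} = {n0}; idom=n0
  n5: preds {n2,n3,n4}: {n0,n1,n2} ∩ {n0,n1,n3} ∩ {n0,n1,n2,n4} = {n0,n1}; idom=n1

Frontier:
  n1←n0: walk · to n0
  n1←n5: walk n5→n1 to n0
  n5←n2: walk n2 to n1
  n5←n3: walk n3 to n1
  n5←n4: walk n4→n2 to n1
  n0 → ∅
  n1 → {n1}
  n2 → {n5}
  n3 → {n5}
  n4 → {n5}
  n5 → {n1}

φ for m: defs {n5}
  DF⁺ = {n1}

Answer: ["n1"]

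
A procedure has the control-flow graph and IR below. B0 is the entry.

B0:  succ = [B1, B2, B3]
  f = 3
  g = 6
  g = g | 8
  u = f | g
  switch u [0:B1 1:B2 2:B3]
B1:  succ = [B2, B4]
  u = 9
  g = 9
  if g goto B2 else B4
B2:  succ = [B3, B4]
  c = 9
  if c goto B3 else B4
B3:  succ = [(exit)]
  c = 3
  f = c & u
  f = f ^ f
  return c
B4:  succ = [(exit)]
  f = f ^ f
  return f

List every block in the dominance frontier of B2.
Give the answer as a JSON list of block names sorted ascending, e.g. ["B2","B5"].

idom tree: B1←B0 B2←B0 B3←B0 B4←B0
Dom∩ at merges:
  B2: preds {B0,B1}: {B0} ∩ {B0,B1} = {B0}; idom=B0
  B3: preds {B0,B2}: {B0} ∩ {B0,B2} = {B0}; idom=B0
  B4: preds {B1,B2}: {B0,B1} ∩ {B0,B2} = {B0}; idom=B0

DF derivation:
  join B2 pred B0: · stop@B0
  join B2 pred B1: B1 stop@B0
  join B3 pred B0: · stop@B0
  join B3 pred B2: B2 stop@B0
  join B4 pred B1: B1 stop@B0
  join B4 pred B2: B2 stop@B0
  B0: DF=∅
  B1: DF={B2,B4}
  B2: DF={B3,B4}
  B3: DF=∅
  B4: DF=∅

DF(B2) = ["B3", "B4"]

Answer: ["B3", "B4"]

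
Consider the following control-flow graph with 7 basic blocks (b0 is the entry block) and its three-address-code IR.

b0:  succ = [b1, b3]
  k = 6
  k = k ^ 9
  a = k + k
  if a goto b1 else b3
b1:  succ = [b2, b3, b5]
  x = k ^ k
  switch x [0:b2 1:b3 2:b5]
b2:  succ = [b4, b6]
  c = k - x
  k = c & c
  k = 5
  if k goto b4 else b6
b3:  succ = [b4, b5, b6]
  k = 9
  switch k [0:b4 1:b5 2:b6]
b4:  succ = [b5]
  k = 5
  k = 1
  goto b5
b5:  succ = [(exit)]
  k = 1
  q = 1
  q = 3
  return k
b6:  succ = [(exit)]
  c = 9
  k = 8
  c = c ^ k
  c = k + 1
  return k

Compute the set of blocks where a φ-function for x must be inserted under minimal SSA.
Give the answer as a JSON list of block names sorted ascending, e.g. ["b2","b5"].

Answer: ["b3", "b4", "b5", "b6"]

Derivation:
idom tree: b1←b0 b2←b1 b3←b0 b4←b0 b5←b0 b6←b0
Dom at joins:
  b3: preds {b0,b1}: {b0} ∩ {b0,b1} = {b0}; idom=b0
  b4: preds {b2,b3}: {b0,b1,b2} ∩ {b0,b3} = {b0}; idom=b0
  b5: preds {b1,b3,b4}: {b0,b1} ∩ {b0,b3} ∩ {b0,b4} = {b0}; idom=b0
  b6: preds {b2,b3}: {b0,b1,b2} ∩ {b0,b3} = {b0}; idom=b0

Frontier:
  b3←b0: walk · to b0
  b3←b1: walk b1 to b0
  b4←b2: walk b2→b1 to b0
  b4←b3: walk b3 to b0
  b5←b1: walk b1 to b0
  b5←b3: walk b3 to b0
  b5←b4: walk b4 to b0
  b6←b2: walk b2→b1 to b0
  b6←b3: walk b3 to b0
  b0: DF=∅
  b1: DF={b3,b4,b5,b6}
  b2: DF={b4,b6}
  b3: DF={b4,b5,b6}
  b4: DF={b5}
  b5: DF=∅
  b6: DF=∅

φ for x: defs {b1}
  DF⁺ = {b3,b4,b5,b6}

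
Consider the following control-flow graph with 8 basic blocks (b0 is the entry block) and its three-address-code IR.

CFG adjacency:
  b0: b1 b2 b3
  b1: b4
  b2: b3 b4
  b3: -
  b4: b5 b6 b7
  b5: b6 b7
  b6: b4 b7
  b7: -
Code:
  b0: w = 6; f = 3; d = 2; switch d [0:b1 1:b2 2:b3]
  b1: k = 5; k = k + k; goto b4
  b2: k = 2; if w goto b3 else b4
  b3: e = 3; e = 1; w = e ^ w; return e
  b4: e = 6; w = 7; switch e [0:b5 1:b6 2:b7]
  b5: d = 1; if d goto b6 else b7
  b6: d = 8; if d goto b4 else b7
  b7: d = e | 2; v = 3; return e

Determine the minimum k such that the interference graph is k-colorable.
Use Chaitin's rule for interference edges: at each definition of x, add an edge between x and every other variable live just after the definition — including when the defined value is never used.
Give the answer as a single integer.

def/use:
  b0: def={d,f,w} ue=∅
  b1: def={k} ue=∅
  b2: def={k} ue={w}
  b3: def={e,w} ue={w}
  b4: def={e,w} ue=∅
  b5: def={d} ue=∅
  b6: def={d} ue=∅
  b7: def={d,v} ue={e}

Liveness:
  live b0: ∅→{w}
  live b1: ∅→∅
  live b2: {w}→{w}
  live b3: {w}→∅
  live b4: ∅→{e}
  live b5: {e}→{e}
  live b6: {e}→{e}
  live b7: {e}→∅

Interfere edges:
  d — {e,w}
  e — {d,v,w}
  f — {w}
  k — {w}
  v — {e}
  w — {d,e,f,k}

Colouring:
  {d,e,w} pairwise interfere (3-clique) ⇒ χ ≥ 3
  3-colouring: c0={v,w}  c1={e,f,k}  c2={d}
  χ = 3

Answer: 3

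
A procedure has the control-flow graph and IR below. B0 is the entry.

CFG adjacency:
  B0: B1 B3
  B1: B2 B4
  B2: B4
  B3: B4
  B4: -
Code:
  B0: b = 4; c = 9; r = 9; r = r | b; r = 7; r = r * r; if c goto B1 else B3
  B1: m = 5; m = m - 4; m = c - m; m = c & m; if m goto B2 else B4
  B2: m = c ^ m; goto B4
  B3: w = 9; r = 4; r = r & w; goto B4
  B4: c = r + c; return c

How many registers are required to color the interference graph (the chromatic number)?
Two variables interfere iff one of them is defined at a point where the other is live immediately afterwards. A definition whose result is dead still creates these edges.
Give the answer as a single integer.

def/use:
  B0: def={b,c,r} ue=∅
  B1: def={m} ue={c}
  B2: def={m} ue={c,m}
  B3: def={r,w} ue=∅
  B4: def={c} ue={c,r}

Live sets:
  B0 li=∅ lo={c,r}
  B1 li={c,r} lo={c,m,r}
  B2 li={c,m,r} lo={c,r}
  B3 li={c} lo={c,r}
  B4 li={c,r} lo=∅

Conflict graph:
  b: {c,r}
  c: {b,m,r,w}
  m: {c,r}
  r: {b,c,m,w}
  w: {c,r}

Colouring:
  lower bound: {b,c,r} mutually conflict ⇒ χ ≥ 3
  3-colouring: c0={c}  c1={r}  c2={b,m,w}
  χ = 3

Answer: 3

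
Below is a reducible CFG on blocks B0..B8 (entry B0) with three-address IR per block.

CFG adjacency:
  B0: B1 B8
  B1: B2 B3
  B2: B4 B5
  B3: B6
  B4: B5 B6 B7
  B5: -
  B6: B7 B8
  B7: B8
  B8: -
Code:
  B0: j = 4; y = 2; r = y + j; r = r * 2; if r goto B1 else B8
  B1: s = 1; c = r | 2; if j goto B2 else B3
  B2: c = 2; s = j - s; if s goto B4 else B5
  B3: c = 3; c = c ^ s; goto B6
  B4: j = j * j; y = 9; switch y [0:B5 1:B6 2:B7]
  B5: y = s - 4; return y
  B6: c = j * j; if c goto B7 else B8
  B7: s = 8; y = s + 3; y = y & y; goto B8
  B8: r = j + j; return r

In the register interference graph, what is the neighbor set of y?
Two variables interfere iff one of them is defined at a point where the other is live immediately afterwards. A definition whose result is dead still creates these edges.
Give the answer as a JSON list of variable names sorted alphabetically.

def/use:
  B0 def {j,r,y} use ∅
  B1 def {c,s} use {j,r}
  B2 def {c,s} use {j,s}
  B3 def {c} use {s}
  B4 def {j,y} use {j}
  B5 def {y} use {s}
  B6 def {c} use {j}
  B7 def {s,y} use ∅
  B8 def {r} use {j}

Live sets:
  B0 li=∅ lo={j,r}
  B1 li={j,r} lo={j,s}
  B2 li={j,s} lo={j,s}
  B3 li={j,s} lo={j}
  B4 li={j,s} lo={j,s}
  B5 li={s} lo=∅
  B6 li={j} lo={j}
  B7 li={j} lo={j}
  B8 li={j} lo=∅

Conflict graph:
  c↔{j,s}
  j↔{c,r,s,y}
  r↔{j,s}
  s↔{c,j,r,y}
  y↔{j,s}

N(y) = ["j", "s"]

Answer: ["j", "s"]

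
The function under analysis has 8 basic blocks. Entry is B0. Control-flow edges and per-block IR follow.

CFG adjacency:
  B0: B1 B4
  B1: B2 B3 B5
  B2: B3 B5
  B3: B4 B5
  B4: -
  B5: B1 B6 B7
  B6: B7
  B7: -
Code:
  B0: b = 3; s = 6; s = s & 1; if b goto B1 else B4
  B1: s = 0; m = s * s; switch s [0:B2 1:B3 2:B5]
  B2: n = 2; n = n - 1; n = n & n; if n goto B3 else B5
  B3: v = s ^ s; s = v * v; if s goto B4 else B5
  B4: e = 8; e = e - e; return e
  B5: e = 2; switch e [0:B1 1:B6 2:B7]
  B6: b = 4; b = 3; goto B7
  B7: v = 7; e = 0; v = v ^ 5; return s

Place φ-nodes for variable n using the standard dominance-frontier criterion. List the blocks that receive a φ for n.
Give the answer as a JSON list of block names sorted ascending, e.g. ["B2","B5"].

idom tree: B1←B0 B2←B1 B3←B1 B4←B0 B5←B1 B6←B5 B7←B5
Dom∩ at merges:
  B1: preds {B0,B5}: {B0} ∩ {B0,B1,B5} = {B0}; idom=B0
  B3: preds {B1,B2}: {B0,B1} ∩ {B0,B1,B2} = {B0,B1}; idom=B1
  B4: preds {B0,B3}: {B0} ∩ {B0,B1,B3} = {B0}; idom=B0
  B5: preds {B1,B2,B3}: {B0,B1} ∩ {B0,B1,B2} ∩ {B0,B1,B3} = {B0,B1}; idom=B1
  B7: preds {B5,B6}: {B0,B1,B5} ∩ {B0,B1,B5,B6} = {B0,B1,B5}; idom=B5

DF derivation:
  join B1 pred B0: · stop@B0
  join B1 pred B5: B5→B1 stop@B0
  join B3 pred B1: · stop@B1
  join B3 pred B2: B2 stop@B1
  join B4 pred B0: · stop@B0
  join B4 pred B3: B3→B1 stop@B0
  join B5 pred B1: · stop@B1
  join B5 pred B2: B2 stop@B1
  join B5 pred B3: B3 stop@B1
  join B7 pred B5: · stop@B5
  join B7 pred B6: B6 stop@B5
  DF(B0)=∅
  DF(B1)={B1,B4}
  DF(B2)={B3,B5}
  DF(B3)={B4,B5}
  DF(B4)=∅
  DF(B5)={B1}
  DF(B6)={B7}
  DF(B7)=∅

φ for n: defs {B2}
  DF⁺ = {B1,B3,B4,B5}

Answer: ["B1", "B3", "B4", "B5"]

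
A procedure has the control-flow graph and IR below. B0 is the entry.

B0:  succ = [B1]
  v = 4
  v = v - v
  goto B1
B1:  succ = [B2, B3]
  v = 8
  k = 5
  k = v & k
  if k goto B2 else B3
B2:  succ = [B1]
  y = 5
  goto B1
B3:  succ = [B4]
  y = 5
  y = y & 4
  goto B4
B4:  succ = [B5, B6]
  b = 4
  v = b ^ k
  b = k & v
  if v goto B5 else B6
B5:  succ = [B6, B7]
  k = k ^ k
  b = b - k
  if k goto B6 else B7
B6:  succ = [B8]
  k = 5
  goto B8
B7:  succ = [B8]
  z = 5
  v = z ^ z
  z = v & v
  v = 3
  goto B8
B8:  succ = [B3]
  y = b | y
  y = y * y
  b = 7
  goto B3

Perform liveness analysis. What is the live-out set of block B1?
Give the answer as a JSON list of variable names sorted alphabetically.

Block summaries:
  B0 def {v} use ∅
  B1 def {k,v} use ∅
  B2 def {y} use ∅
  B3 def {y} use ∅
  B4 def {b,v} use {k}
  B5 def {b,k} use {b,k}
  B6 def {k} use ∅
  B7 def {v,z} use ∅
  B8 def {b,y} use {b,y}

Liveness:
  B0 li=∅ lo=∅
  B1 li=∅ lo={k}
  B2 li=∅ lo=∅
  B3 li={k} lo={k,y}
  B4 li={k,y} lo={b,k,y}
  B5 li={b,k,y} lo={b,k,y}
  B6 li={b,y} lo={b,k,y}
  B7 li={b,k,y} lo={b,k,y}
  B8 li={b,k,y} lo={k}

live-out(B1) = ["k"]

Answer: ["k"]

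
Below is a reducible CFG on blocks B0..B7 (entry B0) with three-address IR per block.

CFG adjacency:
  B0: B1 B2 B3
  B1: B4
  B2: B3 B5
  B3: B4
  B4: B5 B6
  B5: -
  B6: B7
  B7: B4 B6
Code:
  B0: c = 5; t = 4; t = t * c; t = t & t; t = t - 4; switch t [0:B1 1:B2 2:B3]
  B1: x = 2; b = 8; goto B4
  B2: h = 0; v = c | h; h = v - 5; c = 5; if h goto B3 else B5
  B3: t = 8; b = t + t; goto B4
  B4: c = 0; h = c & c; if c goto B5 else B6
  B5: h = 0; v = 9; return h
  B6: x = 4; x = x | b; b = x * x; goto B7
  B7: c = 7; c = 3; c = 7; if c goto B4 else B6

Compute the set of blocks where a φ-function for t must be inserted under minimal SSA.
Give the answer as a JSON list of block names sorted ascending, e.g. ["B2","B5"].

idom tree: B1←B0 B2←B0 B3←B0 B4←B0 B5←B0 B6←B4 B7←B6
Dom∩ at merges:
  B3: preds {B0,B2}: {B0} ∩ {B0,B2} = {B0}; idom=B0
  B4: preds {B1,B3,B7}: {B0,B1} ∩ {B0,B3} ∩ {B0,B4,B6,B7} = {B0}; idom=B0
  B5: preds {B2,B4}: {B0,B2} ∩ {B0,B4} = {B0}; idom=B0
  B6: preds {B4,B7}: {B0,B4} ∩ {B0,B4,B6,B7} = {B0,B4}; idom=B4

Frontier:
  join B3 pred B0: · stop@B0
  join B3 pred B2: B2 stop@B0
  join B4 pred B1: B1 stop@B0
  join B4 pred B3: B3 stop@B0
  join B4 pred B7: B7→B6→B4 stop@B0
  join B5 pred B2: B2 stop@B0
  join B5 pred B4: B4 stop@B0
  join B6 pred B4: · stop@B4
  join B6 pred B7: B7→B6 stop@B4
  B0: DF=∅
  B1: DF={B4}
  B2: DF={B3,B5}
  B3: DF={B4}
  B4: DF={B4,B5}
  B5: DF=∅
  B6: DF={B4,B6}
  B7: DF={B4,B6}

φ for t: defs {B0,B3}
  DF⁺ = {B4,B5}

Answer: ["B4", "B5"]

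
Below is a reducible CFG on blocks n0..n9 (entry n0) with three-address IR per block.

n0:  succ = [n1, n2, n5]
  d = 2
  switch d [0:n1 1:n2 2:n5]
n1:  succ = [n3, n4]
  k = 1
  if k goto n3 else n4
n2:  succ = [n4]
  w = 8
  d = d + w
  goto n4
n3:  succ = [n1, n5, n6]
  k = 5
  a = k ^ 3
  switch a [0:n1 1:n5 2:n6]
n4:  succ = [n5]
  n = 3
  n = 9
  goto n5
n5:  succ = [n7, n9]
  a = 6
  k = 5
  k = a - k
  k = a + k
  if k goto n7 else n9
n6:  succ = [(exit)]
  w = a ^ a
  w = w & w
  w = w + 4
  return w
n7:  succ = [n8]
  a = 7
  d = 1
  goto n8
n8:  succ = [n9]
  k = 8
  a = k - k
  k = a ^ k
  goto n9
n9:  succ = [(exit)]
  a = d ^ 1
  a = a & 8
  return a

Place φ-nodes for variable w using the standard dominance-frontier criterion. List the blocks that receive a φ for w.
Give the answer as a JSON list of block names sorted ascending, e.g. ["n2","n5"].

idom tree: n1←n0 n2←n0 n3←n1 n4←n0 n5←n0 n6←n3 n7←n5 n8←n7 n9←n5
Join-block Dom:
  n1: preds {n0,n3}: {n0} ∩ {n0,n1,n3} = {n0}; idom=n0
  n4: preds {n1,n2}: {n0,n1} ∩ {n0,n2} = {n0}; idom=n0
  n5: preds {n0,n3,n4}: {n0} ∩ {n0,n1,n3} ∩ {n0,n4} = {n0}; idom=n0
  n9: preds {n5,n8}: {n0,n5} ∩ {n0,n5,n7,n8} = {n0,n5}; idom=n5

Frontier:
  n1←n0: walk · to n0
  n1←n3: walk n3→n1 to n0
  n4←n1: walk n1 to n0
  n4←n2: walk n2 to n0
  n5←n0: walk · to n0
  n5←n3: walk n3→n1 to n0
  n5←n4: walk n4 to n0
  n9←n5: walk · to n5
  n9←n8: walk n8→n7 to n5
  n0 → ∅
  n1 → {n1,n4,n5}
  n2 → {n4}
  n3 → {n1,n5}
  n4 → {n5}
  n5 → ∅
  n6 → ∅
  n7 → {n9}
  n8 → {n9}
  n9 → ∅

φ for w: defs {n2,n6}
  DF⁺ = {n4,n5}

Answer: ["n4", "n5"]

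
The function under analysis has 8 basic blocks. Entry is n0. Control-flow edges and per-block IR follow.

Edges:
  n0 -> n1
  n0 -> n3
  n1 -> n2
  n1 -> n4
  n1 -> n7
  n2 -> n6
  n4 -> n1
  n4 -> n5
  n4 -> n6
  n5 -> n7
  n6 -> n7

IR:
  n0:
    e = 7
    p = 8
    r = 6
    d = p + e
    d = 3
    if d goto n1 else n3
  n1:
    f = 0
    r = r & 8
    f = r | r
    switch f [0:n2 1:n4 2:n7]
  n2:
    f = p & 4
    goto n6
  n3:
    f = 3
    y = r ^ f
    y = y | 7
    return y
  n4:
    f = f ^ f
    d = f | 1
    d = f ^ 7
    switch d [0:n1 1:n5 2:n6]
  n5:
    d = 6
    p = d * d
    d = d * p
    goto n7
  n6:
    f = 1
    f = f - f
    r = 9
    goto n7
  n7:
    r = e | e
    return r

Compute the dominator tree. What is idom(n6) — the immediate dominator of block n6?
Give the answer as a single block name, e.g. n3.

Answer: n1

Analysis:
idom tree: n1←n0 n2←n1 n3←n0 n4←n1 n5←n4 n6←n1 n7←n1
Dom at joins:
  n1: preds {n0,n4}: {n0} ∩ {n0,n1,n4} = {n0}; idom=n0
  n6: preds {n2,n4}: {n0,n1,n2} ∩ {n0,n1,n4} = {n0,n1}; idom=n1
  n7: preds {n1,n5,n6}: {n0,n1} ∩ {n0,n1,n4,n5} ∩ {n0,n1,n6} = {n0,n1}; idom=n1

idom(n6) = n1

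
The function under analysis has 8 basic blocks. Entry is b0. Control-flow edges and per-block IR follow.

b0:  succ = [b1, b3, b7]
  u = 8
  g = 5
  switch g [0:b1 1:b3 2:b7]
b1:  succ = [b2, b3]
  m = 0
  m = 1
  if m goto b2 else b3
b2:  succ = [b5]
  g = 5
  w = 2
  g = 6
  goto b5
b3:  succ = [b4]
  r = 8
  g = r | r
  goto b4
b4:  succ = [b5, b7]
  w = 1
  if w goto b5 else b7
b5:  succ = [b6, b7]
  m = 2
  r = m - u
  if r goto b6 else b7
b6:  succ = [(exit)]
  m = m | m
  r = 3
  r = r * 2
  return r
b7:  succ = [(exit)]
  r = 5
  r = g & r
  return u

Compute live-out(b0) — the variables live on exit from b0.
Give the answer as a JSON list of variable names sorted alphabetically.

Answer: ["g", "u"]

Working:
def/use:
  b0: def={g,u} ue=∅
  b1: def={m} ue=∅
  b2: def={g,w} ue=∅
  b3: def={g,r} ue=∅
  b4: def={w} ue=∅
  b5: def={m,r} ue={u}
  b6: def={m,r} ue={m}
  b7: def={r} ue={g,u}

Live sets:
  b0 li=∅ lo={g,u}
  b1 li={u} lo={u}
  b2 li={u} lo={g,u}
  b3 li={u} lo={g,u}
  b4 li={g,u} lo={g,u}
  b5 li={g,u} lo={g,m,u}
  b6 li={m} lo=∅
  b7 li={g,u} lo=∅

live-out(b0) = ["g", "u"]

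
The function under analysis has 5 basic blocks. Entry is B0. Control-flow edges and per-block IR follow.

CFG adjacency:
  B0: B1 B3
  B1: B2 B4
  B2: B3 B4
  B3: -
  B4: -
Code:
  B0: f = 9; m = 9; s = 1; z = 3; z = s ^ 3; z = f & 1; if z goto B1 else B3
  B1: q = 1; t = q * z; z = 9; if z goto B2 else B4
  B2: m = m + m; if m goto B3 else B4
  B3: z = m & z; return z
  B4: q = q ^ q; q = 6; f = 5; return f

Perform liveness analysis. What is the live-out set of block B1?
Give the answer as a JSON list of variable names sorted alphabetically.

Block summaries:
  B0: {f,m,s,z} / ∅
  B1: {q,t,z} / {z}
  B2: {m} / {m}
  B3: {z} / {m,z}
  B4: {f,q} / {q}

Liveness:
  B0 li=∅ lo={m,z}
  B1 li={m,z} lo={m,q,z}
  B2 li={m,q,z} lo={m,q,z}
  B3 li={m,z} lo=∅
  B4 li={q} lo=∅

live-out(B1) = ["m", "q", "z"]

Answer: ["m", "q", "z"]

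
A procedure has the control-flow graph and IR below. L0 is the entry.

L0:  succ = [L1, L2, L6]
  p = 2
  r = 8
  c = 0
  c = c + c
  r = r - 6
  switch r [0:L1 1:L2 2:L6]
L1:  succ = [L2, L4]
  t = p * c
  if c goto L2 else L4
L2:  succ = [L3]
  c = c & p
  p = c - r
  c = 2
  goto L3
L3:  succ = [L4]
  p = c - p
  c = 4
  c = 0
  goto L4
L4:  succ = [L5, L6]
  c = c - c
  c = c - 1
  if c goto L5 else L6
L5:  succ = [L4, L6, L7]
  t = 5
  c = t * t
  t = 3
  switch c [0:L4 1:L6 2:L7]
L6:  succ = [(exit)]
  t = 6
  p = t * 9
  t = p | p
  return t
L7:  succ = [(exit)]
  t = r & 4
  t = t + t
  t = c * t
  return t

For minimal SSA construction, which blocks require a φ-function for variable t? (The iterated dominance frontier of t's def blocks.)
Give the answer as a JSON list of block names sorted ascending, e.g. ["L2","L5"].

idom tree: L1←L0 L2←L0 L3←L2 L4←L0 L5←L4 L6←L0 L7←L5
Join-block Dom:
  L2: preds {L0,L1}: {L0} ∩ {L0,L1} = {L0}; idom=L0
  L4: preds {L1,L3,L5}: {L0,L1} ∩ {L0,L2,L3} ∩ {L0,L4,L5} = {L0}; idom=L0
  L6: preds {L0,L4,L5}: {L0} ∩ {L0,L4} ∩ {L0,L4,L5} = {L0}; idom=L0

DF derivation:
  L2←L0: walk · to L0
  L2←L1: walk L1 to L0
  L4←L1: walk L1 to L0
  L4←L3: walk L3→L2 to L0
  L4←L5: walk L5→L4 to L0
  L6←L0: walk · to L0
  L6←L4: walk L4 to L0
  L6←L5: walk L5→L4 to L0
  L0 → ∅
  L1 → {L2,L4}
  L2 → {L4}
  L3 → {L4}
  L4 → {L4,L6}
  L5 → {L4,L6}
  L6 → ∅
  L7 → ∅

φ for t: defs {L1,L5,L6,L7}
  DF⁺ = {L2,L4,L6}

Answer: ["L2", "L4", "L6"]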